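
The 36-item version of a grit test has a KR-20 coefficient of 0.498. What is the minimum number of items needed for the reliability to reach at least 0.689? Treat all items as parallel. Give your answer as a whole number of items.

n = 0.689(1 − 0.498) / [0.498(1 − 0.689)]
  = 0.345878 / 0.154878 = 2.2332
So the test needs 2.2332 × 36 ≈ 80.40 items; rounding up, 81.

81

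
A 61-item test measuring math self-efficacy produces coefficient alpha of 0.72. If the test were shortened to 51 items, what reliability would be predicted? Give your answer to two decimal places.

Length ratio n = 51/61 = 0.8361
Spearman-Brown: r_new = n·r / (1 + (n − 1)·r)
r_new = 0.8361·0.72 / [1 + (0.8361 − 1)·0.72]
     = 0.6020 / 0.8820 = 0.6825

0.68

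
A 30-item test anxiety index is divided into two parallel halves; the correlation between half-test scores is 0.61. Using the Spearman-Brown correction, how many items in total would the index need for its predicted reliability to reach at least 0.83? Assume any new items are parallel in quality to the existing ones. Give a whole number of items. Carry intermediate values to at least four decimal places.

Corrected full-test reliability: r_full = 2 × 0.61 / (1 + 0.61) ≈ 0.7578
n = r_tgt(1 − r_full) / [r_full(1 − r_tgt)] = 0.83 × 0.2422 / (0.7578 × 0.17) ≈ 1.5604
Items = 1.5604 × 30 ≈ 46.81 → 47

47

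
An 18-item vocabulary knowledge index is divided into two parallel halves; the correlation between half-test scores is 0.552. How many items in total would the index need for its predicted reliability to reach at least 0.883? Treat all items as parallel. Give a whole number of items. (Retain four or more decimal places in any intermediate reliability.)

Corrected full-test reliability: r_full = 2 × 0.552 / (1 + 0.552) ≈ 0.7113
n = r_tgt(1 − r_full) / [r_full(1 − r_tgt)] = 0.883 × 0.2887 / (0.7113 × 0.117) ≈ 3.0632
Required items = 3.0632 × 18 = 55.14, so 56 items.

56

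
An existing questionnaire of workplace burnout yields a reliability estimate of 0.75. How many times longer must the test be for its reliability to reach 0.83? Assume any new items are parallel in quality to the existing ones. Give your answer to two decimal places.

Rearranging the Spearman-Brown formula for n,
n = r*(1 − r) / [ r (1 − r*) ]
n = [0.83 × 0.25] / [0.75 × 0.17]
  = 0.2075 / 0.1275 = 1.6275

1.63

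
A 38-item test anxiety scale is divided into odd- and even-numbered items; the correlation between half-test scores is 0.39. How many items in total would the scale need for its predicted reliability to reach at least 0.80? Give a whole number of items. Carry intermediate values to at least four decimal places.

r_full = 2(0.39)/(1 + 0.39) = 0.5612
n = r_tgt(1 − r_full) / [r_full(1 − r_tgt)] = 0.80 × 0.4388 / (0.5612 × 0.20) ≈ 3.1276
Required items = 3.1276 × 38 = 118.85, so 119 items.

119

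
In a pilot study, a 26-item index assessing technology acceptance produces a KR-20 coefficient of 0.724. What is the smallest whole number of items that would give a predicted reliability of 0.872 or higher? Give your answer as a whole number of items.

n = 0.872 × (1 − 0.724) / [ 0.724 × (1 − 0.872) ]
  = 0.240672 / 0.092672 = 2.5970
So the test needs 2.5970 × 26 ≈ 67.52 items; rounding up, 68.

68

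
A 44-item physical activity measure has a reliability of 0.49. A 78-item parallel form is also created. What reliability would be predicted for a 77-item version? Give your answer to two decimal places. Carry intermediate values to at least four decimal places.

0.63

Only the ratio of lengths matters: n = 77/44 = 1.7500
r_{77} = n·r / (1 + (n − 1)·r) = 0.8575 / 1.3675 ≈ 0.6271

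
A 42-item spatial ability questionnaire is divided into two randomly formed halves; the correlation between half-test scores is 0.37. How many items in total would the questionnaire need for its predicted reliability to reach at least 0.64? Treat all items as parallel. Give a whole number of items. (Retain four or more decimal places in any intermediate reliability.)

Corrected full-test reliability: r_full = 2 × 0.37 / (1 + 0.37) ≈ 0.5401
n = r_tgt(1 − r_full) / [r_full(1 − r_tgt)] = 0.64 × 0.4599 / (0.5401 × 0.36) ≈ 1.5138
Items = 1.5138 × 42 ≈ 63.58 → 64

64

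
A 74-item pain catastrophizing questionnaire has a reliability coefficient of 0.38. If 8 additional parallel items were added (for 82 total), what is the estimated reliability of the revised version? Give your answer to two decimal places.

Length ratio n = 82/74 = 1.1081
By Spearman-Brown, r_new = n r / (1 + (n − 1) r).
r_new = 1.1081·0.38 / [1 + (1.1081 − 1)·0.38]
     = 0.4211 / 1.0411 = 0.4045

0.40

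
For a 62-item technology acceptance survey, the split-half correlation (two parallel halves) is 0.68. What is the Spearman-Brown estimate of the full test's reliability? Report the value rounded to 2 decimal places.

Apply the Spearman-Brown correction with n = 2:
r_full = 2r_hh / (1 + r_hh) = 2 × 0.68 / (1 + 0.68)
       = 1.3600 / 1.6800 = 0.8095

0.81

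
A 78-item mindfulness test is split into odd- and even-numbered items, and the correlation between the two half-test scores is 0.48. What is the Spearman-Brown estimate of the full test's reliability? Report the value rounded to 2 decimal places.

0.65

The full test is twice the length of either half (n = 2).
r_full = 2r_hh / (1 + r_hh) = 2 × 0.48 / (1 + 0.48)
       = 0.9600 / 1.4800 = 0.6486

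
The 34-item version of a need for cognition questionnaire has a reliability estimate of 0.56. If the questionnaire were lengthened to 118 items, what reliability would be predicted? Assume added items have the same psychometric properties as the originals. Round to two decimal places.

0.82

The new length is 118/34 = 3.4706 times the old.
r_new = 3.4706·0.56 / [1 + (3.4706 − 1)·0.56]
r_new = 1.9435 / 2.3835 ≈ 0.8154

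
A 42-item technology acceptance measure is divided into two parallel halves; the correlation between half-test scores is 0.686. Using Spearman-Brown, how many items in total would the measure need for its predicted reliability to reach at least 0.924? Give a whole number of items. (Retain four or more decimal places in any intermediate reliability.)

r_full = 2(0.686)/(1 + 0.686) = 0.8138
Solve Spearman-Brown for n: n = 0.924(1 − 0.8138) / [0.8138(1 − 0.924)] = 2.7818
Items = 2.7818 × 42 ≈ 116.84 → 117

117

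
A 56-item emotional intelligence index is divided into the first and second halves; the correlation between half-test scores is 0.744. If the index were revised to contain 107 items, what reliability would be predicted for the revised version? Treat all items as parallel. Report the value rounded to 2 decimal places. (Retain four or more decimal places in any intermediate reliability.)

0.92

First correct the split-half correlation to full-test reliability: r_full = 2 × 0.744 / (1 + 0.744) ≈ 0.8532
Length factor from 56 to 107 items: n = 107/56 = 1.9107
r_new = n·r_full / (1 + (n − 1)·r_full) = 1.6302 / 1.7770 ≈ 0.9174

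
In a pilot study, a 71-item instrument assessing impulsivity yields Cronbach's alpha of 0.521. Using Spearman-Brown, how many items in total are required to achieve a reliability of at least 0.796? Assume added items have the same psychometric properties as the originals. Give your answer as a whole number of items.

255

Rearranging the Spearman-Brown formula for n,
n = r_target (1 − r_old) / [ r_old (1 − r_target) ]
n = [0.796 × 0.479] / [0.521 × 0.204]
n = 0.381284 / 0.106284 ≈ 3.5874
Items needed = n × 71 = 3.5874 × 71 ≈ 254.71 → round up to 255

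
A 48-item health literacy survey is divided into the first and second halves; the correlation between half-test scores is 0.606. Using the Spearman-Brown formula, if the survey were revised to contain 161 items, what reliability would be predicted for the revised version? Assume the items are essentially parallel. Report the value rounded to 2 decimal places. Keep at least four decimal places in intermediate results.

0.91

Spearman-Brown correction (n = 2): r_full = 2·0.606/(1 + 0.606) = 0.7547
Length factor from 48 to 161 items: n = 161/48 = 3.3542
r_new = n·r_full / (1 + (n − 1)·r_full) = 2.5314 / 2.7767 ≈ 0.9117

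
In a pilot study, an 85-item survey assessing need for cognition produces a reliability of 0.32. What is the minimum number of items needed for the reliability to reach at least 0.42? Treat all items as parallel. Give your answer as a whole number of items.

Invert Spearman-Brown to solve for n:
n = r*(1 − r) / [ r (1 − r*) ]
n = 0.42(1 − 0.32) / [0.32(1 − 0.42)]
  = 0.2856 / 0.1856 = 1.5388
So the test needs 1.5388 × 85 ≈ 130.80 items; rounding up, 131.

131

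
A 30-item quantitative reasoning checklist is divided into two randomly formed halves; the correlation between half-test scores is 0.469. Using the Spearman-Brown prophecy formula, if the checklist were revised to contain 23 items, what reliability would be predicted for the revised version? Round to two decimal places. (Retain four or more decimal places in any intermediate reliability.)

0.58

First correct the split-half correlation to full-test reliability: r_full = 2 × 0.469 / (1 + 0.469) ≈ 0.6385
Length factor from 30 to 23 items: n = 23/30 = 0.7667
r_new = n·r_full / (1 + (n − 1)·r_full) = 0.4895 / 0.8510 ≈ 0.5752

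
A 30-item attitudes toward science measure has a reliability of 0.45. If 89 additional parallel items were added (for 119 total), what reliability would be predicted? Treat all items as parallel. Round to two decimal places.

0.76

The new length is 119/30 = 3.9667 times the old.
Spearman-Brown: r_new = n·r / (1 + (n − 1)·r)
r_new = 3.9667·0.45 / [1 + (3.9667 − 1)·0.45]
     = 1.7850 / 2.3350 = 0.7645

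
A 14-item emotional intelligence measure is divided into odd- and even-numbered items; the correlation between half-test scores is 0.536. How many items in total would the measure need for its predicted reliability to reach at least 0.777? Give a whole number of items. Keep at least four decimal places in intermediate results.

r_full = 2(0.536)/(1 + 0.536) = 0.6979
n = r_tgt(1 − r_full) / [r_full(1 − r_tgt)] = 0.777 × 0.3021 / (0.6979 × 0.223) ≈ 1.5083
Items = 1.5083 × 14 ≈ 21.12 → 22

22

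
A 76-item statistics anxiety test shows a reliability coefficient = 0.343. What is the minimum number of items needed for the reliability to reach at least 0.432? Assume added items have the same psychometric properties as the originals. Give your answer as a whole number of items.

Spearman-Brown solved for the length factor n:
n = r*(1 − r) / [ r (1 − r*) ]
n = 0.432(1 − 0.343) / [0.343(1 − 0.432)]
  = 0.283824 / 0.194824 = 1.4568
1.4568 × 76 = 110.72 → 111 items

111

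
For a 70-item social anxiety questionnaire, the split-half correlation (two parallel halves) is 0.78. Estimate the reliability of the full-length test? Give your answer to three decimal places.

0.876

The full test is twice the length of either half (n = 2).
r_full = 2r_hh / (1 + r_hh) = 2 × 0.78 / (1 + 0.78)
r_full = 1.5600 / 1.7800 ≈ 0.8764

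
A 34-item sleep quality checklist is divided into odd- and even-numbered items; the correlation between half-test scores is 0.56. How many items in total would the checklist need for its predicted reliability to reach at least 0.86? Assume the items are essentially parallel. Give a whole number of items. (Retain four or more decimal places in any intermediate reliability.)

83

Corrected full-test reliability: r_full = 2 × 0.56 / (1 + 0.56) ≈ 0.7179
Solve Spearman-Brown for n: n = 0.86(1 − 0.7179) / [0.7179(1 − 0.86)] = 2.4138
Required items = 2.4138 × 34 = 82.07, so 83 items.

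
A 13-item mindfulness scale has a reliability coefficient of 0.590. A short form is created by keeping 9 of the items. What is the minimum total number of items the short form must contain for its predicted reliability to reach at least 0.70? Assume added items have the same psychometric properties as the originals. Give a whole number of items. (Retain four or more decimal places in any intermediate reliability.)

First, r for the 9-item form: n = 9/13 = 0.6923, so r_9 = 0.6923·0.590/(1 + (0.6923 − 1)·0.590) = 0.4991
Then solve for n' with r_old = 0.4991, r_target = 0.70: n' = 0.70(1 − 0.4991)/[0.4991(1 − 0.70)] = 2.3417
Items = 2.3417 × 9 ≈ 21.08 → 22

22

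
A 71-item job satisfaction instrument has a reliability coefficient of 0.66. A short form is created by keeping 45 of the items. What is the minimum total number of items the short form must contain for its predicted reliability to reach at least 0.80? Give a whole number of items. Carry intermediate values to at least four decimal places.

147

Short-form reliability: n = 45/71 = 0.6338; r_45 = n·r/(1+(n−1)r) ≈ 0.5516
Length factor from the short form to reach 0.80: n' = 0.80(1 − 0.5516) / [0.5516(1 − 0.80)] ≈ 3.2516
Total items = 3.2516 × 45 = 146.32, rounded up to 147.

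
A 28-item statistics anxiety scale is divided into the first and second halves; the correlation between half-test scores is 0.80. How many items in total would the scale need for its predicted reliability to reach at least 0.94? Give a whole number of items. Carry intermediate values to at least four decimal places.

Corrected full-test reliability: r_full = 2 × 0.80 / (1 + 0.80) ≈ 0.8889
Solve Spearman-Brown for n: n = 0.94(1 − 0.8889) / [0.8889(1 − 0.94)] = 1.9581
Items = 1.9581 × 28 ≈ 54.83 → 55

55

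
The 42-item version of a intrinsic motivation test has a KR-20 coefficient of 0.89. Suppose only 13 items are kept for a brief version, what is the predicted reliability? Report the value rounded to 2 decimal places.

The new length is 13/42 = 0.3095 times the old.
By Spearman-Brown, r_new = n r / (1 + (n − 1) r).
r_new = 0.3095·0.89 / [1 + (0.3095 − 1)·0.89]
     = 0.2755 / 0.3855 = 0.7147

0.71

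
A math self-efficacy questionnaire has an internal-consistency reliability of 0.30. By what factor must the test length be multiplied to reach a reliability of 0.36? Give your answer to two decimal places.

n = 0.36(1 − 0.30) / [0.30(1 − 0.36)]
  = 0.2520 / 0.1920 = 1.3125

1.31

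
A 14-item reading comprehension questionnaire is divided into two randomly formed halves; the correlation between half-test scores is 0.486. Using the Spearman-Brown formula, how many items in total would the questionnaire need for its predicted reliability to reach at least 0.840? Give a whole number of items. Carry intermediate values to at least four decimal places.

39

Corrected full-test reliability: r_full = 2 × 0.486 / (1 + 0.486) ≈ 0.6541
n = r_tgt(1 − r_full) / [r_full(1 − r_tgt)] = 0.840 × 0.3459 / (0.6541 × 0.160) ≈ 2.7763
Items = 2.7763 × 14 ≈ 38.87 → 39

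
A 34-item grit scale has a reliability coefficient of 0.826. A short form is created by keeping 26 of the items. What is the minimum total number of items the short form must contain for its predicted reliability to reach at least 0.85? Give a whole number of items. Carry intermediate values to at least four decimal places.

First, r for the 26-item form: n = 26/34 = 0.7647, so r_26 = 0.7647·0.826/(1 + (0.7647 − 1)·0.826) = 0.7840
Length factor from the short form to reach 0.85: n' = 0.85(1 − 0.7840) / [0.7840(1 − 0.85)] ≈ 1.5612
Items = 1.5612 × 26 ≈ 40.59 → 41

41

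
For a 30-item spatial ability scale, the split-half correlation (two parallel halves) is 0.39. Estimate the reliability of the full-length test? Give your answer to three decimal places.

0.561

The full test is twice the length of either half (n = 2).
r_full = 2(0.39) / (1 + 0.39)
       = 0.7800 / 1.3900 = 0.5612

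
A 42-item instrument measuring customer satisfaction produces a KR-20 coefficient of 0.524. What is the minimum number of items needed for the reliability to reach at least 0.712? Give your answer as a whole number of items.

95

Spearman-Brown solved for the length factor n:
n = r*(1 − r) / [ r (1 − r*) ]
n = 0.712(1 − 0.524) / [0.524(1 − 0.712)]
n = 0.338912 / 0.150912 ≈ 2.2458
So the test needs 2.2458 × 42 ≈ 94.32 items; rounding up, 95.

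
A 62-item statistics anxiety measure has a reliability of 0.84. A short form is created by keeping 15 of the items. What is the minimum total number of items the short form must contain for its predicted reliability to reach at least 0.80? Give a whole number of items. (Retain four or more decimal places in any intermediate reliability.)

48

Short-form reliability: n = 15/62 = 0.2419; r_15 = n·r/(1+(n−1)r) ≈ 0.5595
Then solve for n' with r_old = 0.5595, r_target = 0.80: n' = 0.80(1 − 0.5595)/[0.5595(1 − 0.80)] = 3.1492
Total items = 3.1492 × 15 = 47.24, rounded up to 48.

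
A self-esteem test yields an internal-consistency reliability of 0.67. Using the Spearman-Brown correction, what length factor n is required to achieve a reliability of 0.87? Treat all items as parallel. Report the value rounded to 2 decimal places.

3.30

n = 0.87(1 − 0.67) / [0.67(1 − 0.87)]
  = 0.2871 / 0.0871 = 3.2962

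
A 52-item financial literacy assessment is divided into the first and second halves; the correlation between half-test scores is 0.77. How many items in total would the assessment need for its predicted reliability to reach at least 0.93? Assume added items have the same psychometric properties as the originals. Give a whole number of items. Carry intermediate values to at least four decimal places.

Corrected full-test reliability: r_full = 2 × 0.77 / (1 + 0.77) ≈ 0.8701
Solve Spearman-Brown for n: n = 0.93(1 − 0.8701) / [0.8701(1 − 0.93)] = 1.9835
Required items = 1.9835 × 52 = 103.14, so 104 items.

104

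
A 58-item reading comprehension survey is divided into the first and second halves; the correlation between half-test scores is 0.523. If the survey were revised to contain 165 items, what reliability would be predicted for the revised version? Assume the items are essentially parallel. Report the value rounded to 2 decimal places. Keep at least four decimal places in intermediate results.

Full-test reliability from the split-half r: r_full = 2(0.523)/(1 + 0.523) = 0.6868
Then adjust to 165 items: n = 165/58 = 2.8448
r_new = n·r_full / (1 + (n − 1)·r_full) = 1.9538 / 2.2670 ≈ 0.8618

0.86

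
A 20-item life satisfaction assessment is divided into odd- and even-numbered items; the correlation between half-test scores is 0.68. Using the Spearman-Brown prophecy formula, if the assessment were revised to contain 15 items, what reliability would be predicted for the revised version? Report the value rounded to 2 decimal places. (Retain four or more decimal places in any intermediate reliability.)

First correct the split-half correlation to full-test reliability: r_full = 2 × 0.68 / (1 + 0.68) ≈ 0.8095
Length factor from 20 to 15 items: n = 15/20 = 0.7500
r_new = n·r_full / (1 + (n − 1)·r_full) = 0.6071 / 0.7976 ≈ 0.7612

0.76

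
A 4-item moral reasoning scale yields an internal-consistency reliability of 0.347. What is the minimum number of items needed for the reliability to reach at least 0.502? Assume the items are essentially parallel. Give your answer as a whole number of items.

8

Rearranging the Spearman-Brown formula for n,
n = r_target (1 − r_old) / [ r_old (1 − r_target) ]
n = 0.502 × (1 − 0.347) / [ 0.347 × (1 − 0.502) ]
  = 0.327806 / 0.172806 = 1.8970
So the test needs 1.8970 × 4 ≈ 7.59 items; rounding up, 8.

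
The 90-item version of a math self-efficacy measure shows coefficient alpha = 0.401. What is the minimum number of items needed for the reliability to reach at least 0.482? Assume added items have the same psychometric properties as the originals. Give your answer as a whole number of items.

126

n = 0.482(1 − 0.401) / [0.401(1 − 0.482)]
n = 0.288718 / 0.207718 ≈ 1.3900
Items needed = n × 90 = 1.3900 × 90 ≈ 125.10 → round up to 126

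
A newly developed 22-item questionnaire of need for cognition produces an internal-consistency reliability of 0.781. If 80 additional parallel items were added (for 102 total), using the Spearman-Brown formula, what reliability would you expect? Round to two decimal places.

0.94

The new length is 102/22 = 4.6364 times the old.
r_new = 4.6364·0.781 / [1 + (4.6364 − 1)·0.781]
r_new = 3.6210 / 3.8400 ≈ 0.9430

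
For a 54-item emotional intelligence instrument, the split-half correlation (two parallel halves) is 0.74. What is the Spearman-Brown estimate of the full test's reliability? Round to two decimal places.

0.85

r_full = 2(0.74) / (1 + 0.74)
       = 1.4800 / 1.7400 = 0.8506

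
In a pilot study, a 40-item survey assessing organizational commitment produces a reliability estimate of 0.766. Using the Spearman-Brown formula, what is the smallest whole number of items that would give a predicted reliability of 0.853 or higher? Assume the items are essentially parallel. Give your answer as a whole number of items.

Rearranging the Spearman-Brown formula for n,
n = r*(1 − r) / [ r (1 − r*) ]
n = 0.853 × (1 − 0.766) / [ 0.766 × (1 − 0.853) ]
  = 0.199602 / 0.112602 = 1.7726
Items needed = n × 40 = 1.7726 × 40 ≈ 70.90 → round up to 71

71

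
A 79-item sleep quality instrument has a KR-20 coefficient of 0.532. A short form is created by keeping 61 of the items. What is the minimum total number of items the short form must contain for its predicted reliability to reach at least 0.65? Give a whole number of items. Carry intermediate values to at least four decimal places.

Short-form reliability: n = 61/79 = 0.7722; r_61 = n·r/(1+(n−1)r) ≈ 0.4675
Length factor from the short form to reach 0.65: n' = 0.65(1 − 0.4675) / [0.4675(1 − 0.65)] ≈ 2.1154
Items = 2.1154 × 61 ≈ 129.04 → 130

130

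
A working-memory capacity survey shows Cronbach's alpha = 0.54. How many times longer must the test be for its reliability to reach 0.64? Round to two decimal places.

n = 0.64 × (1 − 0.54) / [ 0.54 × (1 − 0.64) ]
  = 0.2944 / 0.1944 = 1.5144

1.51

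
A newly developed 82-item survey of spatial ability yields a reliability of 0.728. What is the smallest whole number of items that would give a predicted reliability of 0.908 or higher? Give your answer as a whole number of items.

303

n = 0.908(1 − 0.728) / [0.728(1 − 0.908)]
  = 0.246976 / 0.066976 = 3.6875
So the test needs 3.6875 × 82 ≈ 302.38 items; rounding up, 303.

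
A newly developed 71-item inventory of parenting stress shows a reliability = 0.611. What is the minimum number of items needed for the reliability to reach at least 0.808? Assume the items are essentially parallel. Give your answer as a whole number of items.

191

Rearranging the Spearman-Brown formula for n,
n = r*(1 − r) / [ r (1 − r*) ]
n = 0.808(1 − 0.611) / [0.611(1 − 0.808)]
  = 0.314312 / 0.117312 = 2.6793
Items needed = n × 71 = 2.6793 × 71 ≈ 190.23 → round up to 191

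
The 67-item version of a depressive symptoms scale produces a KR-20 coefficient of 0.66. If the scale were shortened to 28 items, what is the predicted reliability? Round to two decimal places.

0.45

The new length is 28/67 = 0.4179 times the old.
r_new = 0.4179·0.66 / [1 + (0.4179 − 1)·0.66]
     = 0.2758 / 0.6158 = 0.4479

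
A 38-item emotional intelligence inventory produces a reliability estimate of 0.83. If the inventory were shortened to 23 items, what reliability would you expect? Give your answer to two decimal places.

0.75

Length ratio n = 23/38 = 0.6053
r_new = (0.6053 × 0.83) / (1 + (0.6053 − 1) × 0.83)
r_new = 0.5024 / 0.6724 ≈ 0.7472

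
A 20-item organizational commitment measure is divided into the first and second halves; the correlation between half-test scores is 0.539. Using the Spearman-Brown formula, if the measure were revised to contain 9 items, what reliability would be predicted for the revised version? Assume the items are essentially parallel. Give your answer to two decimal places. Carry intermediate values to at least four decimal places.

First correct the split-half correlation to full-test reliability: r_full = 2 × 0.539 / (1 + 0.539) ≈ 0.7005
Then adjust to 9 items: n = 9/20 = 0.4500
r_new = n·r_full / (1 + (n − 1)·r_full) = 0.3152 / 0.6147 ≈ 0.5128

0.51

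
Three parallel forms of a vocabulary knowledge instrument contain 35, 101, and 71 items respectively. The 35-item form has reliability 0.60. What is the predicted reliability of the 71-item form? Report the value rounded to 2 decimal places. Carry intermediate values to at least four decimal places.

Only the ratio of lengths matters: n = 71/35 = 2.0286
r_{71} = n·r / (1 + (n − 1)·r) = 1.2172 / 1.6172 ≈ 0.7527

0.75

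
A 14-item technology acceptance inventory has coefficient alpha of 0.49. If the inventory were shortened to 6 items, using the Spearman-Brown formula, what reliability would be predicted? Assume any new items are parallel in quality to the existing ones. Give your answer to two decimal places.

0.29

Length ratio n = 6/14 = 0.4286
r_new = 0.4286·0.49 / [1 + (0.4286 − 1)·0.49]
     = 0.2100 / 0.7200 = 0.2917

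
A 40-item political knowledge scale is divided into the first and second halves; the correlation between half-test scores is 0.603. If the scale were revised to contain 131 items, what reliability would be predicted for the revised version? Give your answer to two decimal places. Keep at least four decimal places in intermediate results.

0.91

Full-test reliability from the split-half r: r_full = 2(0.603)/(1 + 0.603) = 0.7523
Length factor from 40 to 131 items: n = 131/40 = 3.2750
r_new = n·r_full / (1 + (n − 1)·r_full) = 2.4638 / 2.7115 ≈ 0.9086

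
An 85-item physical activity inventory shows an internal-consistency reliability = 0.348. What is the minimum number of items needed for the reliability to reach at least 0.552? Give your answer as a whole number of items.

197

Rearranging the Spearman-Brown formula for n,
n = r*(1 − r) / [ r (1 − r*) ]
n = 0.552 × (1 − 0.348) / [ 0.348 × (1 − 0.552) ]
n = 0.359904 / 0.155904 ≈ 2.3085
Items needed = n × 85 = 2.3085 × 85 ≈ 196.22 → round up to 197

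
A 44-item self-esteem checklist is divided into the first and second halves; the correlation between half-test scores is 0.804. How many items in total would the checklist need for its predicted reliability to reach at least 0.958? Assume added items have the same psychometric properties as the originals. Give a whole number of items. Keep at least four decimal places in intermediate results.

123

Corrected full-test reliability: r_full = 2 × 0.804 / (1 + 0.804) ≈ 0.8914
Solve Spearman-Brown for n: n = 0.958(1 − 0.8914) / [0.8914(1 − 0.958)] = 2.7789
Items = 2.7789 × 44 ≈ 122.27 → 123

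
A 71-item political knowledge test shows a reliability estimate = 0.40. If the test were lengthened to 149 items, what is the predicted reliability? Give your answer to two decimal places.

0.58

Length ratio n = 149/71 = 2.0986
r_new = (2.0986 × 0.40) / (1 + (2.0986 − 1) × 0.40)
r_new = 0.8394 / 1.4394 ≈ 0.5832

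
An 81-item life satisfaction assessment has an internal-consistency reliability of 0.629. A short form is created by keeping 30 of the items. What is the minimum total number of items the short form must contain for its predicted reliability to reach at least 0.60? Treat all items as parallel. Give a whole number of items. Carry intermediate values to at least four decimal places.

First, r for the 30-item form: n = 30/81 = 0.3704, so r_30 = 0.3704·0.629/(1 + (0.3704 − 1)·0.629) = 0.3857
Length factor from the short form to reach 0.60: n' = 0.60(1 − 0.3857) / [0.3857(1 − 0.60)] ≈ 2.3890
Items = 2.3890 × 30 ≈ 71.67 → 72

72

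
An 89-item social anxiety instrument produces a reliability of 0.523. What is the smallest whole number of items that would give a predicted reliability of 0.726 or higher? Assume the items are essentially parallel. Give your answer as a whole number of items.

Invert Spearman-Brown to solve for n:
n = r_target (1 − r_old) / [ r_old (1 − r_target) ]
n = 0.726 × (1 − 0.523) / [ 0.523 × (1 − 0.726) ]
  = 0.346302 / 0.143302 = 2.4166
2.4166 × 89 = 215.08 → 216 items

216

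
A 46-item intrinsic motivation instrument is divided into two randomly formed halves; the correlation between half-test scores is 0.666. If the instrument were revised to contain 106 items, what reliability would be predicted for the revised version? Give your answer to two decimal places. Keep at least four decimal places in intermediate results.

0.90

Spearman-Brown correction (n = 2): r_full = 2·0.666/(1 + 0.666) = 0.7995
Length factor from 46 to 106 items: n = 106/46 = 2.3043
r_new = n·r_full / (1 + (n − 1)·r_full) = 1.8423 / 2.0428 ≈ 0.9019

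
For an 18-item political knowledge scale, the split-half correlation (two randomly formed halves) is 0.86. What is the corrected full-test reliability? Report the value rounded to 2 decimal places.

r_full = 2r_hh / (1 + r_hh) = 2 × 0.86 / (1 + 0.86)
       = 1.7200 / 1.8600 = 0.9247

0.92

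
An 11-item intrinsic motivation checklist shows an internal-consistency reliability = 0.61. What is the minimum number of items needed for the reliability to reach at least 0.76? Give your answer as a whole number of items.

Invert Spearman-Brown to solve for n:
n = r*(1 − r) / [ r (1 − r*) ]
n = [0.76 × 0.39] / [0.61 × 0.24]
n = 0.2964 / 0.1464 ≈ 2.0246
So the test needs 2.0246 × 11 ≈ 22.27 items; rounding up, 23.

23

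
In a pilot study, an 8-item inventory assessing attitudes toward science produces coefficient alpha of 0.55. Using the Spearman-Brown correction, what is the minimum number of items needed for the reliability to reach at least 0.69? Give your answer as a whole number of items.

15

Rearranging the Spearman-Brown formula for n,
n = r_target (1 − r_old) / [ r_old (1 − r_target) ]
n = [0.69 × 0.45] / [0.55 × 0.31]
  = 0.3105 / 0.1705 = 1.8211
Items needed = n × 8 = 1.8211 × 8 ≈ 14.57 → round up to 15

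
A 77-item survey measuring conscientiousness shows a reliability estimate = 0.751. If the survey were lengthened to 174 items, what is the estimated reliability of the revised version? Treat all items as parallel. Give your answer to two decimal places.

0.87

Length ratio n = 174/77 = 2.2597
Apply the Spearman-Brown prophecy formula, r' = nr / [1 + (n − 1)r]:
r_new = (2.2597 × 0.751) / (1 + (2.2597 − 1) × 0.751)
r_new = 1.6970 / 1.9460 ≈ 0.8720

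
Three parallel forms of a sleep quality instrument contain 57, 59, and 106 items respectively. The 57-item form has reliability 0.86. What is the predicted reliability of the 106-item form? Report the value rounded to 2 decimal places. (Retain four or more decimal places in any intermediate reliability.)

Only the ratio of lengths matters: n = 106/57 = 1.8596
r_{106} = n·r / (1 + (n − 1)·r) = 1.5993 / 1.7393 ≈ 0.9195

0.92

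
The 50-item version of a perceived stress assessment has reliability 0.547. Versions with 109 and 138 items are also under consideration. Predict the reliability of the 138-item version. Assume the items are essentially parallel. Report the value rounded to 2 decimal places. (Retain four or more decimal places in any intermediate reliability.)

Only the ratio of lengths matters: n = 138/50 = 2.7600
r_{138} = n·r / (1 + (n − 1)·r) = 1.5097 / 1.9627 ≈ 0.7692

0.77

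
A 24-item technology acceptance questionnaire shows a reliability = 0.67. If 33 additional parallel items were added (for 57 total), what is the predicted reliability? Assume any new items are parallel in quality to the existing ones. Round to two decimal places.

0.83

The new length is 57/24 = 2.375 times the old.
r_new = 2.375·0.67 / [1 + (2.375 − 1)·0.67]
     = 1.5913 / 1.9213 = 0.8282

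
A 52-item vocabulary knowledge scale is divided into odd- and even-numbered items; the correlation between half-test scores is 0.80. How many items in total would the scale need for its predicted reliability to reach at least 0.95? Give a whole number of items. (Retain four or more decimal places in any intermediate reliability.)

124

Corrected full-test reliability: r_full = 2 × 0.80 / (1 + 0.80) ≈ 0.8889
n = r_tgt(1 − r_full) / [r_full(1 − r_tgt)] = 0.95 × 0.1111 / (0.8889 × 0.05) ≈ 2.3747
Items = 2.3747 × 52 ≈ 123.48 → 124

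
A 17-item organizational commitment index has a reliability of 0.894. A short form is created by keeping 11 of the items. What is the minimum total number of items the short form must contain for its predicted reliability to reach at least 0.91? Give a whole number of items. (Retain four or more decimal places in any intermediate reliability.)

21

Short-form reliability: n = 11/17 = 0.6471; r_11 = n·r/(1+(n−1)r) ≈ 0.8451
Then solve for n' with r_old = 0.8451, r_target = 0.91: n' = 0.91(1 − 0.8451)/[0.8451(1 − 0.91)] = 1.8533
Total items = 1.8533 × 11 = 20.39, rounded up to 21.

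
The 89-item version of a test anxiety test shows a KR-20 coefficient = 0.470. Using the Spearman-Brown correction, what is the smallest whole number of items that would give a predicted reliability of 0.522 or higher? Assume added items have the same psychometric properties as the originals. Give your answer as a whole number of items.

Spearman-Brown solved for the length factor n:
n = r*(1 − r) / [ r (1 − r*) ]
n = 0.522 × (1 − 0.470) / [ 0.470 × (1 − 0.522) ]
n = 0.276660 / 0.224660 ≈ 1.2315
Items needed = n × 89 = 1.2315 × 89 ≈ 109.60 → round up to 110

110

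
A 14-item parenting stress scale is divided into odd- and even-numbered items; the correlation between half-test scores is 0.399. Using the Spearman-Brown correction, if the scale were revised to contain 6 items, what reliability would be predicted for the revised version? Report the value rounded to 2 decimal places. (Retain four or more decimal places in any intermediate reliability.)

0.36

First correct the split-half correlation to full-test reliability: r_full = 2 × 0.399 / (1 + 0.399) ≈ 0.5704
Then adjust to 6 items: n = 6/14 = 0.4286
r_new = n·r_full / (1 + (n − 1)·r_full) = 0.2445 / 0.6741 ≈ 0.3627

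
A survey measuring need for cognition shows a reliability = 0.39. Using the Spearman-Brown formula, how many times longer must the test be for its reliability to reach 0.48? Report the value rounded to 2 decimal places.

n = 0.48 × (1 − 0.39) / [ 0.39 × (1 − 0.48) ]
  = 0.2928 / 0.2028 = 1.4438

1.44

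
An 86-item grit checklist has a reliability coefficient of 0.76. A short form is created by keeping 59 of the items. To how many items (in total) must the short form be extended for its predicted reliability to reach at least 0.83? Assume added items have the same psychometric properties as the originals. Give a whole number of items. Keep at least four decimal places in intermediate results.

133

First, r for the 59-item form: n = 59/86 = 0.6860, so r_59 = 0.6860·0.76/(1 + (0.6860 − 1)·0.76) = 0.6848
Then solve for n' with r_old = 0.6848, r_target = 0.83: n' = 0.83(1 − 0.6848)/[0.6848(1 − 0.83)] = 2.2473
Items = 2.2473 × 59 ≈ 132.59 → 133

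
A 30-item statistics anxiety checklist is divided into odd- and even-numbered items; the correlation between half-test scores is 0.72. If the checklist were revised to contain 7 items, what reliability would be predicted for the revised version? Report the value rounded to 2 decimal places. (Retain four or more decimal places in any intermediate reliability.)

First correct the split-half correlation to full-test reliability: r_full = 2 × 0.72 / (1 + 0.72) ≈ 0.8372
Length factor from 30 to 7 items: n = 7/30 = 0.2333
r_new = n·r_full / (1 + (n − 1)·r_full) = 0.1953 / 0.3581 ≈ 0.5454

0.55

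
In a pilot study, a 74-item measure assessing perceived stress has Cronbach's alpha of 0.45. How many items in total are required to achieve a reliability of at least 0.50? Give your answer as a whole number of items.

91

Rearranging the Spearman-Brown formula for n,
n = r*(1 − r) / [ r (1 − r*) ]
n = [0.50 × 0.55] / [0.45 × 0.50]
n = 0.2750 / 0.2250 ≈ 1.2222
Items needed = n × 74 = 1.2222 × 74 ≈ 90.44 → round up to 91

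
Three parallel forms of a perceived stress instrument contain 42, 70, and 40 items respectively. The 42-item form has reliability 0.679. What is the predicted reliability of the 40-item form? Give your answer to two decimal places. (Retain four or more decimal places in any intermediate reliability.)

Only the ratio of lengths matters: n = 40/42 = 0.9524
r_{40} = n·r / (1 + (n − 1)·r) = 0.6467 / 0.9677 ≈ 0.6683

0.67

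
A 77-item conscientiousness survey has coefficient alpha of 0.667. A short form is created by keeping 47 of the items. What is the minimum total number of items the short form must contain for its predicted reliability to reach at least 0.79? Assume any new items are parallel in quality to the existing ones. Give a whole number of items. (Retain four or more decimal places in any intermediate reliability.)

Short-form reliability: n = 47/77 = 0.6104; r_47 = n·r/(1+(n−1)r) ≈ 0.5501
Length factor from the short form to reach 0.79: n' = 0.79(1 − 0.5501) / [0.5501(1 − 0.79)] ≈ 3.0767
Items = 3.0767 × 47 ≈ 144.60 → 145

145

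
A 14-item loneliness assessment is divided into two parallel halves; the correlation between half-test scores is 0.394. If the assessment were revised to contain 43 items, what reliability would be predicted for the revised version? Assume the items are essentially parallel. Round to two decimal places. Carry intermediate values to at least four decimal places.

0.80

Spearman-Brown correction (n = 2): r_full = 2·0.394/(1 + 0.394) = 0.5653
Length factor from 14 to 43 items: n = 43/14 = 3.0714
r_new = n·r_full / (1 + (n − 1)·r_full) = 1.7363 / 2.1710 ≈ 0.7998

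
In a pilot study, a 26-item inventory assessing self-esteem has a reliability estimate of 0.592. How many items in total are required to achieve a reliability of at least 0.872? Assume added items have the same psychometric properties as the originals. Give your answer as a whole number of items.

Rearranging the Spearman-Brown formula for n,
n = r_target (1 − r_old) / [ r_old (1 − r_target) ]
n = [0.872 × 0.408] / [0.592 × 0.128]
  = 0.355776 / 0.075776 = 4.6951
Items needed = n × 26 = 4.6951 × 26 ≈ 122.07 → round up to 123

123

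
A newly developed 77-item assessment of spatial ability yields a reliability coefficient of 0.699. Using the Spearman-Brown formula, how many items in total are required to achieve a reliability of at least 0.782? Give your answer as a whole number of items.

119

Invert Spearman-Brown to solve for n:
n = r_target (1 − r_old) / [ r_old (1 − r_target) ]
n = 0.782(1 − 0.699) / [0.699(1 − 0.782)]
n = 0.235382 / 0.152382 ≈ 1.5447
1.5447 × 77 = 118.94 → 119 items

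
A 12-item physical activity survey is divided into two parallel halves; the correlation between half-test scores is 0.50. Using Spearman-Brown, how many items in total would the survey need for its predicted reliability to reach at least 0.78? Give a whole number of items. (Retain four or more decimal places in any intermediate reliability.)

Corrected full-test reliability: r_full = 2 × 0.50 / (1 + 0.50) ≈ 0.6667
n = r_tgt(1 − r_full) / [r_full(1 − r_tgt)] = 0.78 × 0.3333 / (0.6667 × 0.22) ≈ 1.7725
Required items = 1.7725 × 12 = 21.27, so 22 items.

22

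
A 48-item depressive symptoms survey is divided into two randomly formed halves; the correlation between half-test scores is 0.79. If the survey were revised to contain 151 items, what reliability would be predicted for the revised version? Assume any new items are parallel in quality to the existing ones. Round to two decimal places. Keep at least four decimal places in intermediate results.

Full-test reliability from the split-half r: r_full = 2(0.79)/(1 + 0.79) = 0.8827
Then adjust to 151 items: n = 151/48 = 3.1458
r_new = n·r_full / (1 + (n − 1)·r_full) = 2.7768 / 2.8941 ≈ 0.9595

0.96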